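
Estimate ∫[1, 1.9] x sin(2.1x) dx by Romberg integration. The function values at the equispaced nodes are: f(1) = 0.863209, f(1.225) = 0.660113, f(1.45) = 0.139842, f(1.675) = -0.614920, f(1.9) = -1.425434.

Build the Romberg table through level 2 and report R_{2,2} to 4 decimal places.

-0.0081

R_{0,0} (trapezoid, 1 panel, h=0.9000): -0.253001
R_{1,0} (trapezoid, 2 panels, h=0.4500): -0.063572
R_{2,0} (trapezoid, 4 panels, h=0.2250): -0.021617
R_{1,1} = -0.063572 + (-0.063572 − (-0.253001))/3 = -0.000429
R_{2,1} = -0.021617 + (-0.021617 − (-0.063572))/3 = -0.007632
R_{2,2} = -0.007632 + (-0.007632 − (-0.000429))/15 = -0.008112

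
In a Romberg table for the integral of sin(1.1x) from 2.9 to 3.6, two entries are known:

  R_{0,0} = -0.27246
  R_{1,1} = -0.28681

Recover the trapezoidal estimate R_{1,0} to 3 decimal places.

From R_{1,1} = (4·R_{1,0} − R_{0,0})/3, solve for R_{1,0}:
4·R_{1,0} = 3·(-0.28681) + (-0.27246) = -1.13289
R_{1,0} = -0.28322

-0.283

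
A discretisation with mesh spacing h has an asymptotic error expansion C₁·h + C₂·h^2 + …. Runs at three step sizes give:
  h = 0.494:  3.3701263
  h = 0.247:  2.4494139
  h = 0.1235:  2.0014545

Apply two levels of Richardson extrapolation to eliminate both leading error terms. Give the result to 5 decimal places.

First eliminate the h term (factor 2^1 = 2):
  B₁ = (2·2.4494139 − 3.3701263)/1 = 1.5287015
  B₂ = (2·2.0014545 − 2.4494139)/1 = 1.5534951
Then eliminate the h^2 term (factor 2^2 = 4):
  (4·1.5534951 − 1.5287015)/3 = 1.5617596

1.56176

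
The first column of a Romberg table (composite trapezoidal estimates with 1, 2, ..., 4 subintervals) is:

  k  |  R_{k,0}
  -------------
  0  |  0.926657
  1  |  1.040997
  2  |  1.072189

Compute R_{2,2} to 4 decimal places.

1.0828

R_{1,1} = (4·1.040997 − 0.926657) / 3 = 1.079110
R_{2,1} = 1.072189 + (1.072189 − 1.040997)/3 = 1.082586
R_{2,2} = 1.082586 + (1.082586 − 1.079110)/15 = 1.082818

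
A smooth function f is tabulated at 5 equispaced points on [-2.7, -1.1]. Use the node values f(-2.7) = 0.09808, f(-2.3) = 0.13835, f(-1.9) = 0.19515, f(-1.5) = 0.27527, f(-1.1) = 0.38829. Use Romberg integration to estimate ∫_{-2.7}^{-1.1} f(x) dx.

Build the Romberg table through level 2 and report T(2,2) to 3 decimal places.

T(0,0) (trapezoid, 1 panel, h=1.6000): 0.38910
T(1,0) (trapezoid, 2 panels, h=0.8000): 0.35067
T(2,0) (trapezoid, 4 panels, h=0.4000): 0.34078
T(1,1) = 0.35067 + (0.35067 − 0.38910)/3 = 0.33786
T(2,1) = 0.34078 + (0.34078 − 0.35067)/3 = 0.33748
T(2,2) = 0.33748 + (0.33748 − 0.33786)/15 = 0.33745

0.337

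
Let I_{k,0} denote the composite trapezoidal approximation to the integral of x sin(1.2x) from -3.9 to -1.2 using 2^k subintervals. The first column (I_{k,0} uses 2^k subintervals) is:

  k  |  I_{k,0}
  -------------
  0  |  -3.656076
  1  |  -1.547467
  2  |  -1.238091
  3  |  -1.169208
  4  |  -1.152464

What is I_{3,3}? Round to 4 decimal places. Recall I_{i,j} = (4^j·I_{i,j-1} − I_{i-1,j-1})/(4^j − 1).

Richardson extrapolation on the trapezoidal column (denominator 4−1=3):
I_{1,1} = -1.547467 + (-1.547467 − (-3.656076))/3 = -0.844597
I_{2,1} = -1.238091 + (-1.238091 − (-1.547467))/3 = -1.134966
I_{3,1} = (4·(-1.169208) − (-1.238091)) / 3 = -1.146247
I_{2,2} = -1.134966 + (-1.134966 − (-0.844597))/15 = -1.154324
I_{3,2} = (16·(-1.146247) − (-1.134966)) / 15 = -1.146999
I_{3,3} = (64·(-1.146999) − (-1.154324)) / 63 = -1.146883

-1.1469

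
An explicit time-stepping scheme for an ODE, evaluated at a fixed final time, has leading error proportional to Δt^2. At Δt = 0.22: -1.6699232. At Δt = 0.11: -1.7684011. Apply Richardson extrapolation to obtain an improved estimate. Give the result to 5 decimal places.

-1.80123

The leading error scales as Δt^2; refining by a factor of 2 reduces it by 2^2 = 4.
Extrapolated value = (4·A(Δt/2) − A(Δt)) / (4 − 1)
= (4·(-1.7684011) − (-1.6699232)) / 3
= -5.4036812 / 3 = -1.8012271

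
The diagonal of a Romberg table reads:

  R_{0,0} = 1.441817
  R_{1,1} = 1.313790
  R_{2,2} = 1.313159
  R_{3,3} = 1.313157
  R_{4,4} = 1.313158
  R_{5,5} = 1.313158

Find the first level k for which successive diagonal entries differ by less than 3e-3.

k = 2

|R_{1,1} − R_{0,0}| = 0.128027 ≥ 3e-3
|R_{2,2} − R_{1,1}| = 0.000631 < 3e-3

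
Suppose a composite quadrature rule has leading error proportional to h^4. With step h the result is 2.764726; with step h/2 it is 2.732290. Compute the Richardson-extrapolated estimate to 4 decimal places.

2.7301

Extrapolated value = (16·A(h/2) − A(h)) / (16 − 1)
= (16·2.732290 − 2.764726) / 15
= 40.951914 / 15 = 2.730128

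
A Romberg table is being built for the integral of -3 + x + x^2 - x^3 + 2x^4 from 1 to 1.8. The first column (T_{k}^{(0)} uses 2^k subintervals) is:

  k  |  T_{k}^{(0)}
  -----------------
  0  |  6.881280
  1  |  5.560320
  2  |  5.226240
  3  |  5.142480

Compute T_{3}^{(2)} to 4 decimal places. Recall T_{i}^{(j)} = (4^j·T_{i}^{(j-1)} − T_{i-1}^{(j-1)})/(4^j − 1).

5.1145

T_{2}^{(1)} = (4·5.226240 − 5.560320) / 3 = 5.114880
T_{3}^{(1)} = 5.142480 + (5.142480 − 5.226240)/3 = 5.114560
T_{3}^{(2)} = 5.114560 + (5.114560 − 5.114880)/15 = 5.114539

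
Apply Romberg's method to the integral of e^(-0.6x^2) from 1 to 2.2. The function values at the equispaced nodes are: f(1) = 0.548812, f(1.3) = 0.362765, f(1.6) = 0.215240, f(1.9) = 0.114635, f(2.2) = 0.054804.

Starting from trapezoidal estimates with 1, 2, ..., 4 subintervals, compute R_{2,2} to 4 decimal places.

R_{0,0} (trapezoid, 1 panel, h=1.2000): 0.362170
R_{1,0} (trapezoid, 2 panels, h=0.6000): 0.310229
R_{2,0} (trapezoid, 4 panels, h=0.3000): 0.298334
R_{1,1} = 0.310229 + (0.310229 − 0.362170)/3 = 0.292915
R_{2,1} = 0.298334 + (0.298334 − 0.310229)/3 = 0.294369
R_{2,2} = 0.294369 + (0.294369 − 0.292915)/15 = 0.294466

0.2945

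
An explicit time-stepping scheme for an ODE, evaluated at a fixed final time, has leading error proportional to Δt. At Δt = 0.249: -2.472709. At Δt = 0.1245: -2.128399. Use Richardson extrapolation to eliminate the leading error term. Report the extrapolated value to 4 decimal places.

Extrapolated value = (2·A(Δt/2) − A(Δt)) / (2 − 1)
= (2·(-2.128399) − (-2.472709)) / 1
= -1.784089 / 1 = -1.784089

-1.7841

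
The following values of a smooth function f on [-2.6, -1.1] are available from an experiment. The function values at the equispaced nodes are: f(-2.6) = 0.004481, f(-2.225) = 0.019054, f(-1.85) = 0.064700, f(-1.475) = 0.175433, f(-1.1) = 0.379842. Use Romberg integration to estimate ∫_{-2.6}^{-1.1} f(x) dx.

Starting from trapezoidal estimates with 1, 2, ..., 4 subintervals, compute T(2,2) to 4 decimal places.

T(0,0) (trapezoid, 1 panel, h=1.5000): 0.288242
T(1,0) (trapezoid, 2 panels, h=0.7500): 0.192646
T(2,0) (trapezoid, 4 panels, h=0.3750): 0.169256
T(1,1) = 0.192646 + (0.192646 − 0.288242)/3 = 0.160781
T(2,1) = 0.169256 + (0.169256 − 0.192646)/3 = 0.161459
T(2,2) = 0.161459 + (0.161459 − 0.160781)/15 = 0.161504

0.1615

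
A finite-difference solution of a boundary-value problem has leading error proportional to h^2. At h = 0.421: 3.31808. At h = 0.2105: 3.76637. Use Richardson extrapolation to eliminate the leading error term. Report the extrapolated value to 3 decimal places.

The leading error scales as h^2; refining by a factor of 2 reduces it by 2^2 = 4.
Extrapolated value = (4·A(h/2) − A(h)) / (4 − 1)
= (4·3.76637 − 3.31808) / 3
= 11.74740 / 3 = 3.91580

3.916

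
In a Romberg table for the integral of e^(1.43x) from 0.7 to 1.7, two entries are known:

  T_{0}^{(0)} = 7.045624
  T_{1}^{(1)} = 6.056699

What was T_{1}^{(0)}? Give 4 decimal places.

6.3039

From T_{1}^{(1)} = (4·T_{1}^{(0)} − T_{0}^{(0)})/3, solve for T_{1}^{(0)}:
4·T_{1}^{(0)} = 3·6.056699 + 7.045624 = 25.215721
T_{1}^{(0)} = 6.303930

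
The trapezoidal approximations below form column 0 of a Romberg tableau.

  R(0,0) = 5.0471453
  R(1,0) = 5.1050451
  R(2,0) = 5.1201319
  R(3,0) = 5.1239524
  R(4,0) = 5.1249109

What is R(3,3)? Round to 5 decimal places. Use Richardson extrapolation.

5.12523

Richardson extrapolation on the trapezoidal column (denominator 4−1=3):
R(1,1) = 5.1050451 + (5.1050451 − 5.0471453)/3 = 5.1243450
R(2,1) = (4·5.1201319 − 5.1050451) / 3 = 5.1251608
R(3,1) = 5.1239524 + (5.1239524 − 5.1201319)/3 = 5.1252259
R(2,2) = (16·5.1251608 − 5.1243450) / 15 = 5.1252152
R(3,2) = 5.1252259 + (5.1252259 − 5.1251608)/15 = 5.1252302
R(3,3) = 5.1252302 + (5.1252302 − 5.1252152)/63 = 5.1252304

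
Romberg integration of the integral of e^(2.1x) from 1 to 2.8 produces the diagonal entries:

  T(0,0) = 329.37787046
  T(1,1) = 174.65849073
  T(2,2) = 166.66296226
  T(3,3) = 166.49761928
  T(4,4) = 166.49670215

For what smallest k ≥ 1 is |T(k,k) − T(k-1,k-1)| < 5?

|T(1,1) − T(0,0)| = 154.71937973 ≥ 5
|T(2,2) − T(1,1)| = 7.99552847 ≥ 5
|T(3,3) − T(2,2)| = 0.16534298 < 5

k = 3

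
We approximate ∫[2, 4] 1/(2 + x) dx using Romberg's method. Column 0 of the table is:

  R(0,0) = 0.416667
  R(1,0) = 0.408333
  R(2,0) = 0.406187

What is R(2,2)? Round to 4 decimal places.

0.4055

Richardson extrapolation on the trapezoidal column (denominator 4−1=3):
R(1,1) = 0.408333 + (0.408333 − 0.416667)/3 = 0.405555
R(2,1) = 0.406187 + (0.406187 − 0.408333)/3 = 0.405472
R(2,2) = (16·0.405472 − 0.405555) / 15 = 0.405466
(Column j=1 coincides with Simpson's rule on the same nodes.)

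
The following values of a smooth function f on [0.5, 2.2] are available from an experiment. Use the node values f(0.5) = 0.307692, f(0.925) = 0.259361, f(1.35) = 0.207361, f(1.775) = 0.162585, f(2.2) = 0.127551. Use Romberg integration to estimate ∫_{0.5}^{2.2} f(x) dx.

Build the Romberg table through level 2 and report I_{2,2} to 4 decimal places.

I_{0,0} (trapezoid, 1 panel, h=1.7000): 0.369957
I_{1,0} (trapezoid, 2 panels, h=0.8500): 0.361235
I_{2,0} (trapezoid, 4 panels, h=0.4250): 0.359945
I_{1,1} = 0.361235 + (0.361235 − 0.369957)/3 = 0.358328
I_{2,1} = 0.359945 + (0.359945 − 0.361235)/3 = 0.359515
I_{2,2} = 0.359515 + (0.359515 − 0.358328)/15 = 0.359594

0.3596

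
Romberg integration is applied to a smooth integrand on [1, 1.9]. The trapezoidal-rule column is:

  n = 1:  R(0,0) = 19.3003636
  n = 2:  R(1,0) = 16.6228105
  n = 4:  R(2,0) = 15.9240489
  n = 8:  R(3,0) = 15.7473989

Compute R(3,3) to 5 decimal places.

R(1,1) = (4·16.6228105 − 19.3003636) / 3 = 15.7302928
R(2,1) = (4·15.9240489 − 16.6228105) / 3 = 15.6911284
R(3,1) = 15.7473989 + (15.7473989 − 15.9240489)/3 = 15.6885156
R(2,2) = (16·15.6911284 − 15.7302928) / 15 = 15.6885174
R(3,2) = (16·15.6885156 − 15.6911284) / 15 = 15.6883414
R(3,3) = 15.6883414 + (15.6883414 − 15.6885174)/63 = 15.6883386

15.68834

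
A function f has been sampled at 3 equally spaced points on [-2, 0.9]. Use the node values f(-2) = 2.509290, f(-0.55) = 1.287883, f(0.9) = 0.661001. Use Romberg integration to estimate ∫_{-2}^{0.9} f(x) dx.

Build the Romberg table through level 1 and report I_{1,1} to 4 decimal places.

4.0222

I_{0,0} (trapezoid, 1 panel, h=2.9000): 4.596922
I_{1,0} (trapezoid, 2 panels, h=1.4500): 4.165891
I_{1,1} = 4.165891 + (4.165891 − 4.596922)/3 = 4.022214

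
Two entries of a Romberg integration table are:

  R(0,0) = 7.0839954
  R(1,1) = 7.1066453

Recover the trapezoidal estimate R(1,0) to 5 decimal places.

7.10098

From R(1,1) = (4·R(1,0) − R(0,0))/3, solve for R(1,0):
4·R(1,0) = 3·7.1066453 + 7.0839954 = 28.4039313
R(1,0) = 7.1009828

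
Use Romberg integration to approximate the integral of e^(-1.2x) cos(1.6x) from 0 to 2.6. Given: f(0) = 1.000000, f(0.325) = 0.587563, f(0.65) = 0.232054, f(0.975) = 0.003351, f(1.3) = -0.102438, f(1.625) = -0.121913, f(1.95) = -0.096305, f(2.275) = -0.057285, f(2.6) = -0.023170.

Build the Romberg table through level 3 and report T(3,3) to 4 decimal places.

0.2920

T(0,0) (trapezoid, 1 panel, h=2.6000): 1.269879
T(1,0) (trapezoid, 2 panels, h=1.3000): 0.501770
T(2,0) (trapezoid, 4 panels, h=0.6500): 0.339122
T(3,0) (trapezoid, 8 panels, h=0.3250): 0.303369
T(1,1) = 0.501770 + (0.501770 − 1.269879)/3 = 0.245734
T(2,1) = 0.339122 + (0.339122 − 0.501770)/3 = 0.284906
T(3,1) = 0.303369 + (0.303369 − 0.339122)/3 = 0.291451
T(2,2) = 0.284906 + (0.284906 − 0.245734)/15 = 0.287517
T(3,2) = 0.291451 + (0.291451 − 0.284906)/15 = 0.291887
T(3,3) = 0.291887 + (0.291887 − 0.287517)/63 = 0.291956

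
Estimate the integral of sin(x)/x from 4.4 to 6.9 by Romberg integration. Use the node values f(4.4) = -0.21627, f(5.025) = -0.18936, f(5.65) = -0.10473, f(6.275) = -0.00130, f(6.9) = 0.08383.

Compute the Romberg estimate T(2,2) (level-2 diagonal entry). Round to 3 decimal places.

T(0,0) (trapezoid, 1 panel, h=2.5000): -0.16555
T(1,0) (trapezoid, 2 panels, h=1.2500): -0.21369
T(2,0) (trapezoid, 4 panels, h=0.6250): -0.22601
T(1,1) = -0.21369 + (-0.21369 − (-0.16555))/3 = -0.22974
T(2,1) = -0.22601 + (-0.22601 − (-0.21369))/3 = -0.23012
T(2,2) = -0.23012 + (-0.23012 − (-0.22974))/15 = -0.23015

-0.230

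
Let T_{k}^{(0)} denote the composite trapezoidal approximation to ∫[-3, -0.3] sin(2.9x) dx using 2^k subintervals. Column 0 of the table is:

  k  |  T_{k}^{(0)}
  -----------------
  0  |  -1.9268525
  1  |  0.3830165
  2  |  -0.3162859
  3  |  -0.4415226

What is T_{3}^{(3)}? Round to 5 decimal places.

-0.47594

Richardson extrapolation on the trapezoidal column (denominator 4−1=3):
T_{1}^{(1)} = 0.3830165 + (0.3830165 − (-1.9268525))/3 = 1.1529728
T_{2}^{(1)} = -0.3162859 + (-0.3162859 − 0.3830165)/3 = -0.5493867
T_{3}^{(1)} = (4·(-0.4415226) − (-0.3162859)) / 3 = -0.4832682
T_{2}^{(2)} = -0.5493867 + (-0.5493867 − 1.1529728)/15 = -0.6628773
T_{3}^{(2)} = -0.4832682 + (-0.4832682 − (-0.5493867))/15 = -0.4788603
T_{3}^{(3)} = -0.4788603 + (-0.4788603 − (-0.6628773))/63 = -0.4759394
(Column j=1 coincides with Simpson's rule on the same nodes.)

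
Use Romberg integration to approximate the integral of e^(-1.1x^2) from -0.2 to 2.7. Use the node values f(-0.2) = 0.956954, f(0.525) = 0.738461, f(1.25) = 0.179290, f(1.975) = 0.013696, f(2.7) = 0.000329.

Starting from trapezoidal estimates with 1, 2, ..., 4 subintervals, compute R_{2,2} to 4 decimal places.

1.0608

R_{0,0} (trapezoid, 1 panel, h=2.9000): 1.388060
R_{1,0} (trapezoid, 2 panels, h=1.4500): 0.954001
R_{2,0} (trapezoid, 4 panels, h=0.7250): 1.022314
R_{1,1} = 0.954001 + (0.954001 − 1.388060)/3 = 0.809315
R_{2,1} = 1.022314 + (1.022314 − 0.954001)/3 = 1.045085
R_{2,2} = 1.045085 + (1.045085 − 0.809315)/15 = 1.060803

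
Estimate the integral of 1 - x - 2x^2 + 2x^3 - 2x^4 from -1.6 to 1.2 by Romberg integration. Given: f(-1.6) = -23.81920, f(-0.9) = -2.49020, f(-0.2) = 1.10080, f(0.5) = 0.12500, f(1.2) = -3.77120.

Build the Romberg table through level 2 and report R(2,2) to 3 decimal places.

-7.952

R(0,0) (trapezoid, 1 panel, h=2.8000): -38.62656
R(1,0) (trapezoid, 2 panels, h=1.4000): -17.77216
R(2,0) (trapezoid, 4 panels, h=0.7000): -10.54172
R(1,1) = -17.77216 + (-17.77216 − (-38.62656))/3 = -10.82069
R(2,1) = -10.54172 + (-10.54172 − (-17.77216))/3 = -8.13157
R(2,2) = -8.13157 + (-8.13157 − (-10.82069))/15 = -7.95230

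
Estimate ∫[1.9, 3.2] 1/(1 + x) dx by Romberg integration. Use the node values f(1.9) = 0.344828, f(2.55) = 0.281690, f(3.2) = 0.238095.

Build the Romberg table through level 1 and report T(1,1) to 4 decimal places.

T(0,0) (trapezoid, 1 panel, h=1.3000): 0.378900
T(1,0) (trapezoid, 2 panels, h=0.6500): 0.372548
T(1,1) = 0.372548 + (0.372548 − 0.378900)/3 = 0.370431

0.3704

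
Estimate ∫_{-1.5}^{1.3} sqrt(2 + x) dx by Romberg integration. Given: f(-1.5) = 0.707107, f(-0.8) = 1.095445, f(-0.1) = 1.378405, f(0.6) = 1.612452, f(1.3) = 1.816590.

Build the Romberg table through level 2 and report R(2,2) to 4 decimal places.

3.7601

R(0,0) (trapezoid, 1 panel, h=2.8000): 3.533176
R(1,0) (trapezoid, 2 panels, h=1.4000): 3.696355
R(2,0) (trapezoid, 4 panels, h=0.7000): 3.743705
R(1,1) = 3.696355 + (3.696355 − 3.533176)/3 = 3.750748
R(2,1) = 3.743705 + (3.743705 − 3.696355)/3 = 3.759488
R(2,2) = 3.759488 + (3.759488 − 3.750748)/15 = 3.760071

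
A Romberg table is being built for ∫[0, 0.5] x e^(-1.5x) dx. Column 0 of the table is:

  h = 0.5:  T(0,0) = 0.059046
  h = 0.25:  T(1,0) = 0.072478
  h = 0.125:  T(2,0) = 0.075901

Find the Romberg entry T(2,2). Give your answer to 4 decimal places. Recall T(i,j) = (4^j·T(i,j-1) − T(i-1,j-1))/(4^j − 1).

0.0770

T(1,1) = (4·0.072478 − 0.059046) / 3 = 0.076955
T(2,1) = (4·0.075901 − 0.072478) / 3 = 0.077042
T(2,2) = 0.077042 + (0.077042 − 0.076955)/15 = 0.077048
(Column j=1 coincides with Simpson's rule on the same nodes.)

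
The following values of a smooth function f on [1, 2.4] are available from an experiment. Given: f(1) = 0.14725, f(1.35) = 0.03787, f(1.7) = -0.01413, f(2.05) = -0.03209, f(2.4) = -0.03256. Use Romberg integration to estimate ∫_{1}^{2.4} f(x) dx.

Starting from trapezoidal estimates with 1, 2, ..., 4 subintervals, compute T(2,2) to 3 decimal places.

T(0,0) (trapezoid, 1 panel, h=1.4000): 0.08028
T(1,0) (trapezoid, 2 panels, h=0.7000): 0.03025
T(2,0) (trapezoid, 4 panels, h=0.3500): 0.01715
T(1,1) = 0.03025 + (0.03025 − 0.08028)/3 = 0.01357
T(2,1) = 0.01715 + (0.01715 − 0.03025)/3 = 0.01278
T(2,2) = 0.01278 + (0.01278 − 0.01357)/15 = 0.01273

0.013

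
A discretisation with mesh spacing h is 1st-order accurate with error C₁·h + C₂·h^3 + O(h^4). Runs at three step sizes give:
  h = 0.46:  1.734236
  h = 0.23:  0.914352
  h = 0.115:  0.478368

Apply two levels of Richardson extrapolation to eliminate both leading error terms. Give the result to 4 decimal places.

0.0349

First eliminate the h term (factor 2^1 = 2):
  B₁ = (2·0.914352 − 1.734236)/1 = 0.094468
  B₂ = (2·0.478368 − 0.914352)/1 = 0.042384
Then eliminate the h^3 term (factor 2^3 = 8):
  (8·0.042384 − 0.094468)/7 = 0.034943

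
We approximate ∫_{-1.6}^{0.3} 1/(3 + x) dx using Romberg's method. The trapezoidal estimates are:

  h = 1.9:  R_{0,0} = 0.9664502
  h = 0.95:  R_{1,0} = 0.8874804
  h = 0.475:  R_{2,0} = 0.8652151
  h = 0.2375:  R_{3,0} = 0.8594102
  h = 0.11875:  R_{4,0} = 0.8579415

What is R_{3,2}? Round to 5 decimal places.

Richardson extrapolation on the trapezoidal column (denominator 4−1=3):
R_{2,1} = (4·0.8652151 − 0.8874804) / 3 = 0.8577933
R_{3,1} = (4·0.8594102 − 0.8652151) / 3 = 0.8574752
R_{3,2} = (16·0.8574752 − 0.8577933) / 15 = 0.8574540

0.85745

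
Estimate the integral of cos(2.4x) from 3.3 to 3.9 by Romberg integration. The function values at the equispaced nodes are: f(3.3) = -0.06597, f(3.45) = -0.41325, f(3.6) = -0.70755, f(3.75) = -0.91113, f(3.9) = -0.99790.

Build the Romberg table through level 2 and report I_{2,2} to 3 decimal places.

I_{0,0} (trapezoid, 1 panel, h=0.6000): -0.31916
I_{1,0} (trapezoid, 2 panels, h=0.3000): -0.37185
I_{2,0} (trapezoid, 4 panels, h=0.1500): -0.38458
I_{1,1} = -0.37185 + (-0.37185 − (-0.31916))/3 = -0.38941
I_{2,1} = -0.38458 + (-0.38458 − (-0.37185))/3 = -0.38882
I_{2,2} = -0.38882 + (-0.38882 − (-0.38941))/15 = -0.38878

-0.389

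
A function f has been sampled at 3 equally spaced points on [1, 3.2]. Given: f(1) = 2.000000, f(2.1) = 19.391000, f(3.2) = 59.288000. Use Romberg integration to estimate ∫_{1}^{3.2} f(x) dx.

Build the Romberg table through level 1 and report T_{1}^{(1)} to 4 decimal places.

T_{0}^{(0)} (trapezoid, 1 panel, h=2.2000): 67.416800
T_{1}^{(0)} (trapezoid, 2 panels, h=1.1000): 55.038500
T_{1}^{(1)} = 55.038500 + (55.038500 − 67.416800)/3 = 50.912400

50.9124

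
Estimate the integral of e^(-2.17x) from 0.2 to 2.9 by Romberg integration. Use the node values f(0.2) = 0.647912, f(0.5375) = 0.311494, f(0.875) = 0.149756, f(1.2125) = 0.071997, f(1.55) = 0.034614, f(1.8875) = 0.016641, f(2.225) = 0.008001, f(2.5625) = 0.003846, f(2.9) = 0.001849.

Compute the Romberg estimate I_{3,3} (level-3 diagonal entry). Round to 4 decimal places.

0.2978

I_{0,0} (trapezoid, 1 panel, h=2.7000): 0.877177
I_{1,0} (trapezoid, 2 panels, h=1.3500): 0.485318
I_{2,0} (trapezoid, 4 panels, h=0.6750): 0.349145
I_{3,0} (trapezoid, 8 panels, h=0.3375): 0.310915
I_{1,1} = 0.485318 + (0.485318 − 0.877177)/3 = 0.354698
I_{2,1} = 0.349145 + (0.349145 − 0.485318)/3 = 0.303754
I_{3,1} = 0.310915 + (0.310915 − 0.349145)/3 = 0.298172
I_{2,2} = 0.303754 + (0.303754 − 0.354698)/15 = 0.300358
I_{3,2} = 0.298172 + (0.298172 − 0.303754)/15 = 0.297800
I_{3,3} = 0.297800 + (0.297800 − 0.300358)/63 = 0.297759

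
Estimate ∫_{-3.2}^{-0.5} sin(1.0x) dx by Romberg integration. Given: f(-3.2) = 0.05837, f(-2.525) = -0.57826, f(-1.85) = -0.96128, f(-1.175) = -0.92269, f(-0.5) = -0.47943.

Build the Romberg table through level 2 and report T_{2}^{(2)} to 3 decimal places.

T_{0}^{(0)} (trapezoid, 1 panel, h=2.7000): -0.56843
T_{1}^{(0)} (trapezoid, 2 panels, h=1.3500): -1.58194
T_{2}^{(0)} (trapezoid, 4 panels, h=0.6750): -1.80411
T_{1}^{(1)} = -1.58194 + (-1.58194 − (-0.56843))/3 = -1.91978
T_{2}^{(1)} = -1.80411 + (-1.80411 − (-1.58194))/3 = -1.87817
T_{2}^{(2)} = -1.87817 + (-1.87817 − (-1.91978))/15 = -1.87540

-1.875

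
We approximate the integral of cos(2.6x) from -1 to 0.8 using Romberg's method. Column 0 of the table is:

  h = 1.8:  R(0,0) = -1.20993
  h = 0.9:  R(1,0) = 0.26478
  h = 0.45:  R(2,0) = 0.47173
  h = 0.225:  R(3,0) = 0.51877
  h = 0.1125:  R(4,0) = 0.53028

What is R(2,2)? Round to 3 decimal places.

Richardson extrapolation on the trapezoidal column (denominator 4−1=3):
R(1,1) = 0.26478 + (0.26478 − (-1.20993))/3 = 0.75635
R(2,1) = (4·0.47173 − 0.26478) / 3 = 0.54071
R(2,2) = 0.54071 + (0.54071 − 0.75635)/15 = 0.52633

0.526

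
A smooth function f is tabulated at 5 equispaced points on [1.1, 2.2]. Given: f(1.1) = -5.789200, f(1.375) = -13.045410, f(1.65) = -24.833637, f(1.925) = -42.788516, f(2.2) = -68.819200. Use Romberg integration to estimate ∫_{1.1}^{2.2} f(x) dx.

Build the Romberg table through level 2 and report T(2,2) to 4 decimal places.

-31.8627

T(0,0) (trapezoid, 1 panel, h=1.1000): -41.034620
T(1,0) (trapezoid, 2 panels, h=0.5500): -34.175810
T(2,0) (trapezoid, 4 panels, h=0.2750): -32.442235
T(1,1) = -34.175810 + (-34.175810 − (-41.034620))/3 = -31.889540
T(2,1) = -32.442235 + (-32.442235 − (-34.175810))/3 = -31.864377
T(2,2) = -31.864377 + (-31.864377 − (-31.889540))/15 = -31.862699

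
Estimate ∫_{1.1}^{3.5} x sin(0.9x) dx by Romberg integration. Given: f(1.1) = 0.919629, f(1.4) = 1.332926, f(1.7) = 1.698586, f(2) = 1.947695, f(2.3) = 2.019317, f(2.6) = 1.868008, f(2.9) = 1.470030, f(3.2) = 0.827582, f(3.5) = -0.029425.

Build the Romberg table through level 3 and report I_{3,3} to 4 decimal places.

I_{0,0} (trapezoid, 1 panel, h=2.4000): 1.068245
I_{1,0} (trapezoid, 2 panels, h=1.2000): 2.957303
I_{2,0} (trapezoid, 4 panels, h=0.6000): 3.379821
I_{3,0} (trapezoid, 8 panels, h=0.3000): 3.482774
I_{1,1} = 2.957303 + (2.957303 − 1.068245)/3 = 3.586989
I_{2,1} = 3.379821 + (3.379821 − 2.957303)/3 = 3.520660
I_{3,1} = 3.482774 + (3.482774 − 3.379821)/3 = 3.517092
I_{2,2} = 3.520660 + (3.520660 − 3.586989)/15 = 3.516238
I_{3,2} = 3.517092 + (3.517092 − 3.520660)/15 = 3.516854
I_{3,3} = 3.516854 + (3.516854 − 3.516238)/63 = 3.516864

3.5169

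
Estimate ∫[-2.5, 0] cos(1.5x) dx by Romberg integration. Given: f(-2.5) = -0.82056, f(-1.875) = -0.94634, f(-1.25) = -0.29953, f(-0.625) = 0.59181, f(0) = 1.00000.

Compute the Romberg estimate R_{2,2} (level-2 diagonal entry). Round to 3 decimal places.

-0.380

R_{0,0} (trapezoid, 1 panel, h=2.5000): 0.22430
R_{1,0} (trapezoid, 2 panels, h=1.2500): -0.26226
R_{2,0} (trapezoid, 4 panels, h=0.6250): -0.35271
R_{1,1} = -0.26226 + (-0.26226 − 0.22430)/3 = -0.42445
R_{2,1} = -0.35271 + (-0.35271 − (-0.26226))/3 = -0.38286
R_{2,2} = -0.38286 + (-0.38286 − (-0.42445))/15 = -0.38009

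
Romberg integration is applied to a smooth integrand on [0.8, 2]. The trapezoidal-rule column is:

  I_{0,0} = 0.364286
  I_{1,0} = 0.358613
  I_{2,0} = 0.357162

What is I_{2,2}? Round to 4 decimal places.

Richardson extrapolation on the trapezoidal column (denominator 4−1=3):
I_{1,1} = (4·0.358613 − 0.364286) / 3 = 0.356722
I_{2,1} = (4·0.357162 − 0.358613) / 3 = 0.356678
I_{2,2} = 0.356678 + (0.356678 − 0.356722)/15 = 0.356675

0.3567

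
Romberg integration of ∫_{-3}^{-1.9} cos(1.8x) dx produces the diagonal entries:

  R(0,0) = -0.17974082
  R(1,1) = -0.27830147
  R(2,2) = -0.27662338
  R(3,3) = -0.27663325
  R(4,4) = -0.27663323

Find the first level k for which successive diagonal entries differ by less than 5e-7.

k = 4

|R(1,1) − R(0,0)| = 0.09856065 ≥ 5e-7
|R(2,2) − R(1,1)| = 0.00167809 ≥ 5e-7
|R(3,3) − R(2,2)| = 0.00000987 ≥ 5e-7
|R(4,4) − R(3,3)| = 0.00000002 < 5e-7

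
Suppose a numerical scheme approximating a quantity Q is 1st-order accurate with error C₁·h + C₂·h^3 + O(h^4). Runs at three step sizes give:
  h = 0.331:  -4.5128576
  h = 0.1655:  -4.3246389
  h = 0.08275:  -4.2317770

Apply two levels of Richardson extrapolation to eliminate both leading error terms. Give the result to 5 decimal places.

-4.13927

First eliminate the h term (factor 2^1 = 2):
  B₁ = (2·(-4.3246389) − (-4.5128576))/1 = -4.1364202
  B₂ = (2·(-4.2317770) − (-4.3246389))/1 = -4.1389151
Then eliminate the h^3 term (factor 2^3 = 8):
  (8·(-4.1389151) − (-4.1364202))/7 = -4.1392715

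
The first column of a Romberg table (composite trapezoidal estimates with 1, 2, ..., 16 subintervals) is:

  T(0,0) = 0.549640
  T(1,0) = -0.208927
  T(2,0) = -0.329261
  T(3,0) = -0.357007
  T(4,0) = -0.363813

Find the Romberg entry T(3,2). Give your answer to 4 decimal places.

-0.3660

Richardson extrapolation on the trapezoidal column (denominator 4−1=3):
T(2,1) = -0.329261 + (-0.329261 − (-0.208927))/3 = -0.369372
T(3,1) = -0.357007 + (-0.357007 − (-0.329261))/3 = -0.366256
T(3,2) = -0.366256 + (-0.366256 − (-0.369372))/15 = -0.366048
(Column j=1 coincides with Simpson's rule on the same nodes.)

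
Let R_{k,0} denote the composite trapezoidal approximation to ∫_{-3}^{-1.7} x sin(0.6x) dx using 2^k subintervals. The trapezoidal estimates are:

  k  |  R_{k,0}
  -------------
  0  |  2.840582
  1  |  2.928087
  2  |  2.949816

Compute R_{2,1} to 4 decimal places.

2.9571

Richardson extrapolation on the trapezoidal column (denominator 4−1=3):
R_{2,1} = (4·2.949816 − 2.928087) / 3 = 2.957059
(Column j=1 coincides with Simpson's rule on the same nodes.)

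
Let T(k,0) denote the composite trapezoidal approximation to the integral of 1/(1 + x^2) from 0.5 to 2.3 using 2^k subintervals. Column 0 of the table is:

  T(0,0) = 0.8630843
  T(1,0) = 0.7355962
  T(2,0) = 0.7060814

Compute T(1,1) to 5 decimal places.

Richardson extrapolation on the trapezoidal column (denominator 4−1=3):
T(1,1) = (4·0.7355962 − 0.8630843) / 3 = 0.6931002

0.69310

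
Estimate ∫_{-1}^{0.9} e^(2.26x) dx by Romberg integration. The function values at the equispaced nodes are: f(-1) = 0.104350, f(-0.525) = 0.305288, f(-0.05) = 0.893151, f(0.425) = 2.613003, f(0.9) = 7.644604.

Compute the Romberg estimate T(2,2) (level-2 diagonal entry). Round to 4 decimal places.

T(0,0) (trapezoid, 1 panel, h=1.9000): 7.361506
T(1,0) (trapezoid, 2 panels, h=0.9500): 4.529247
T(2,0) (trapezoid, 4 panels, h=0.4750): 3.650812
T(1,1) = 4.529247 + (4.529247 − 7.361506)/3 = 3.585161
T(2,1) = 3.650812 + (3.650812 − 4.529247)/3 = 3.358000
T(2,2) = 3.358000 + (3.358000 − 3.585161)/15 = 3.342856

3.3429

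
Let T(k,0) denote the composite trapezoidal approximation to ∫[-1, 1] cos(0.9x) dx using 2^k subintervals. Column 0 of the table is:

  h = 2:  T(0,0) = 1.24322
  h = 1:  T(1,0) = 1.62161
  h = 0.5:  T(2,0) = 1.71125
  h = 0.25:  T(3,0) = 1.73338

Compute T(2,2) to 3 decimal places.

T(1,1) = (4·1.62161 − 1.24322) / 3 = 1.74774
T(2,1) = (4·1.71125 − 1.62161) / 3 = 1.74113
T(2,2) = 1.74113 + (1.74113 − 1.74774)/15 = 1.74069

1.741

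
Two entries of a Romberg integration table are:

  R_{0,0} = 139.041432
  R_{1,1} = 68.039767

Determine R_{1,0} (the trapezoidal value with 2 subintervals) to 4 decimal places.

85.7902

From R_{1,1} = (4·R_{1,0} − R_{0,0})/3, solve for R_{1,0}:
4·R_{1,0} = 3·68.039767 + 139.041432 = 343.160733
R_{1,0} = 85.790183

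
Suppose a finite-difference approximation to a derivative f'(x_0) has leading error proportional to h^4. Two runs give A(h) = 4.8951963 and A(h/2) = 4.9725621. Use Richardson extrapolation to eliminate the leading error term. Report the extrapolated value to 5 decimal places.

4.97772

The leading error scales as h^4; refining by a factor of 2 reduces it by 2^4 = 16.
Extrapolated value = (16·A(h/2) − A(h)) / (16 − 1)
= (16·4.9725621 − 4.8951963) / 15
= 74.6657973 / 15 = 4.9777198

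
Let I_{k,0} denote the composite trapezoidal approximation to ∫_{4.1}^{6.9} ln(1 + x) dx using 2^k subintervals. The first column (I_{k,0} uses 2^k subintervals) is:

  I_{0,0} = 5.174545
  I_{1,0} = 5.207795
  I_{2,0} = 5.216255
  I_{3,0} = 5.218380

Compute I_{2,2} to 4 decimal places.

5.2191

Richardson extrapolation on the trapezoidal column (denominator 4−1=3):
I_{1,1} = 5.207795 + (5.207795 − 5.174545)/3 = 5.218878
I_{2,1} = (4·5.216255 − 5.207795) / 3 = 5.219075
I_{2,2} = (16·5.219075 − 5.218878) / 15 = 5.219088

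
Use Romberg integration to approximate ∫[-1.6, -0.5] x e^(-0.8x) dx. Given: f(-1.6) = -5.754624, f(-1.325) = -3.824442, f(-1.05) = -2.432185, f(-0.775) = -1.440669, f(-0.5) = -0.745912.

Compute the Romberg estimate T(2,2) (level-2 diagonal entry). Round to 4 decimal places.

-2.9721

T(0,0) (trapezoid, 1 panel, h=1.1000): -3.575295
T(1,0) (trapezoid, 2 panels, h=0.5500): -3.125349
T(2,0) (trapezoid, 4 panels, h=0.2750): -3.010580
T(1,1) = -3.125349 + (-3.125349 − (-3.575295))/3 = -2.975367
T(2,1) = -3.010580 + (-3.010580 − (-3.125349))/3 = -2.972324
T(2,2) = -2.972324 + (-2.972324 − (-2.975367))/15 = -2.972121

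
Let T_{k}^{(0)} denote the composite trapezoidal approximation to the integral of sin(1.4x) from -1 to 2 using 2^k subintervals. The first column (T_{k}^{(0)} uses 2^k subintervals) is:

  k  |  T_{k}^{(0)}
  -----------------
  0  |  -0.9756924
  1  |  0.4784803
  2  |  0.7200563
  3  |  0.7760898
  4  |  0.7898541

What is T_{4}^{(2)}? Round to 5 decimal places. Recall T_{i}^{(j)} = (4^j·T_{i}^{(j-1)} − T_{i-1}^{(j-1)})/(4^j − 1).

Richardson extrapolation on the trapezoidal column (denominator 4−1=3):
T_{3}^{(1)} = (4·0.7760898 − 0.7200563) / 3 = 0.7947676
T_{4}^{(1)} = (4·0.7898541 − 0.7760898) / 3 = 0.7944422
T_{4}^{(2)} = (16·0.7944422 − 0.7947676) / 15 = 0.7944205
(Column j=1 coincides with Simpson's rule on the same nodes.)

0.79442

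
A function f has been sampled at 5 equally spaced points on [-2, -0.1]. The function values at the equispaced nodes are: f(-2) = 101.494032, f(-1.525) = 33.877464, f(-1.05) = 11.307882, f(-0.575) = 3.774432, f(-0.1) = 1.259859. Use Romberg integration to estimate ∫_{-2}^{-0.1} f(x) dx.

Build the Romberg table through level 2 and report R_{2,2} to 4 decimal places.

R_{0,0} (trapezoid, 1 panel, h=1.9000): 97.616196
R_{1,0} (trapezoid, 2 panels, h=0.9500): 59.550586
R_{2,0} (trapezoid, 4 panels, h=0.4750): 47.659944
R_{1,1} = 59.550586 + (59.550586 − 97.616196)/3 = 46.862049
R_{2,1} = 47.659944 + (47.659944 − 59.550586)/3 = 43.696397
R_{2,2} = 43.696397 + (43.696397 − 46.862049)/15 = 43.485354

43.4854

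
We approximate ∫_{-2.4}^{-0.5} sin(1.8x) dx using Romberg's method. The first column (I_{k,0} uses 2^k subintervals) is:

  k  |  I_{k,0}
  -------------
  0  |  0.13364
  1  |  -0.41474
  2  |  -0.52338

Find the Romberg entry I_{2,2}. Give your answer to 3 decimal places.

Richardson extrapolation on the trapezoidal column (denominator 4−1=3):
I_{1,1} = -0.41474 + (-0.41474 − 0.13364)/3 = -0.59753
I_{2,1} = (4·(-0.52338) − (-0.41474)) / 3 = -0.55959
I_{2,2} = (16·(-0.55959) − (-0.59753)) / 15 = -0.55706

-0.557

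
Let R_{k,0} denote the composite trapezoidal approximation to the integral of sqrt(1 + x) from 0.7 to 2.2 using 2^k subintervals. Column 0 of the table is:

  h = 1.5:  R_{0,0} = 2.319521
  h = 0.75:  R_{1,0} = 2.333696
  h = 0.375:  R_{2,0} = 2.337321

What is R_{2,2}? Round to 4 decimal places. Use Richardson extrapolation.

2.3385

Richardson extrapolation on the trapezoidal column (denominator 4−1=3):
R_{1,1} = 2.333696 + (2.333696 − 2.319521)/3 = 2.338421
R_{2,1} = 2.337321 + (2.337321 − 2.333696)/3 = 2.338529
R_{2,2} = (16·2.338529 − 2.338421) / 15 = 2.338536
(Column j=1 coincides with Simpson's rule on the same nodes.)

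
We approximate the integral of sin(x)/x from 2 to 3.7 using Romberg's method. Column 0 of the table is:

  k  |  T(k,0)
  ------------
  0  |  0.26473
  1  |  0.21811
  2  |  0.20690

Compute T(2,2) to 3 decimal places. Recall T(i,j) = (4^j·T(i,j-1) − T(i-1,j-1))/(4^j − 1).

0.203

Richardson extrapolation on the trapezoidal column (denominator 4−1=3):
T(1,1) = 0.21811 + (0.21811 − 0.26473)/3 = 0.20257
T(2,1) = (4·0.20690 − 0.21811) / 3 = 0.20316
T(2,2) = (16·0.20316 − 0.20257) / 15 = 0.20320
(Column j=1 coincides with Simpson's rule on the same nodes.)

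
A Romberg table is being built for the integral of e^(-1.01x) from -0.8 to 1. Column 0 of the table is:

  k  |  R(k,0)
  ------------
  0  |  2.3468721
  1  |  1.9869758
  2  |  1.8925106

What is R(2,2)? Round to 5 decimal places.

Richardson extrapolation on the trapezoidal column (denominator 4−1=3):
R(1,1) = 1.9869758 + (1.9869758 − 2.3468721)/3 = 1.8670104
R(2,1) = 1.8925106 + (1.8925106 − 1.9869758)/3 = 1.8610222
R(2,2) = 1.8610222 + (1.8610222 − 1.8670104)/15 = 1.8606230

1.86062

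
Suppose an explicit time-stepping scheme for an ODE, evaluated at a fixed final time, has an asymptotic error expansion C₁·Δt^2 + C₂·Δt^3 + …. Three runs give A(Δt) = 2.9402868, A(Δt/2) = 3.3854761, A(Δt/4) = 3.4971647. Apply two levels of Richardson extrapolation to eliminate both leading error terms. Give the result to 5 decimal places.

3.53447

First eliminate the Δt^2 term (factor 2^2 = 4):
  B₁ = (4·3.3854761 − 2.9402868)/3 = 3.5338725
  B₂ = (4·3.4971647 − 3.3854761)/3 = 3.5343942
Then eliminate the Δt^3 term (factor 2^3 = 8):
  (8·3.5343942 − 3.5338725)/7 = 3.5344687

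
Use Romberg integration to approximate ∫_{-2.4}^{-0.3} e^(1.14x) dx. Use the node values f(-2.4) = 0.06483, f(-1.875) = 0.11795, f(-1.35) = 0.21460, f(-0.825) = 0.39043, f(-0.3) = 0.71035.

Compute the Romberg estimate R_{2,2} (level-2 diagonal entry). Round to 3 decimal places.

0.566

R_{0,0} (trapezoid, 1 panel, h=2.1000): 0.81394
R_{1,0} (trapezoid, 2 panels, h=1.0500): 0.63230
R_{2,0} (trapezoid, 4 panels, h=0.5250): 0.58305
R_{1,1} = 0.63230 + (0.63230 − 0.81394)/3 = 0.57175
R_{2,1} = 0.58305 + (0.58305 − 0.63230)/3 = 0.56663
R_{2,2} = 0.56663 + (0.56663 − 0.57175)/15 = 0.56629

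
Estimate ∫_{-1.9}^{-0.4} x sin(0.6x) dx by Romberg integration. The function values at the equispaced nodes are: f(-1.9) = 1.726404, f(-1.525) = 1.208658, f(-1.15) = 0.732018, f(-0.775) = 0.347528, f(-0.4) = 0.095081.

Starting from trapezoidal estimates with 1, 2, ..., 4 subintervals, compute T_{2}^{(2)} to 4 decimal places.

T_{0}^{(0)} (trapezoid, 1 panel, h=1.5000): 1.366114
T_{1}^{(0)} (trapezoid, 2 panels, h=0.7500): 1.232070
T_{2}^{(0)} (trapezoid, 4 panels, h=0.3750): 1.199605
T_{1}^{(1)} = 1.232070 + (1.232070 − 1.366114)/3 = 1.187389
T_{2}^{(1)} = 1.199605 + (1.199605 − 1.232070)/3 = 1.188783
T_{2}^{(2)} = 1.188783 + (1.188783 − 1.187389)/15 = 1.188876

1.1889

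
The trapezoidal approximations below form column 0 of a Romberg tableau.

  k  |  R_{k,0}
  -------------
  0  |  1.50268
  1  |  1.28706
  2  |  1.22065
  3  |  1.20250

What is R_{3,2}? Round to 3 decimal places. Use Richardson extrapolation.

1.196

Richardson extrapolation on the trapezoidal column (denominator 4−1=3):
R_{2,1} = 1.22065 + (1.22065 − 1.28706)/3 = 1.19851
R_{3,1} = (4·1.20250 − 1.22065) / 3 = 1.19645
R_{3,2} = 1.19645 + (1.19645 − 1.19851)/15 = 1.19631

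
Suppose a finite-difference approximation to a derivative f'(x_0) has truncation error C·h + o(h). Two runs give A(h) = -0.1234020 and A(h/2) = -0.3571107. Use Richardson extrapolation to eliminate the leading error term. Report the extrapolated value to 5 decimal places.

-0.59082

The leading error scales as h; refining by a factor of 2 reduces it by 2^1 = 2.
Extrapolated value = (2·A(h/2) − A(h)) / (2 − 1)
= (2·(-0.3571107) − (-0.1234020)) / 1
= -0.5908194 / 1 = -0.5908194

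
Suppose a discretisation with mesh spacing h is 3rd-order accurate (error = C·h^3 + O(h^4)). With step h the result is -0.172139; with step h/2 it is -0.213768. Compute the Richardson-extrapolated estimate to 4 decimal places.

-0.2197

Extrapolated value = (8·A(h/2) − A(h)) / (8 − 1)
= (8·(-0.213768) − (-0.172139)) / 7
= -1.538005 / 7 = -0.219715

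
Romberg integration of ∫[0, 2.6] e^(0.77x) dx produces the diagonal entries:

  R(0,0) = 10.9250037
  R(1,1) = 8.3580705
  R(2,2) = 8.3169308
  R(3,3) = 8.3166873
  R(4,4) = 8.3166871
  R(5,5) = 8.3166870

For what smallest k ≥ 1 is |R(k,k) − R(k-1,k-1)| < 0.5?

k = 2

|R(1,1) − R(0,0)| = 2.5669332 ≥ 0.5
|R(2,2) − R(1,1)| = 0.0411397 < 0.5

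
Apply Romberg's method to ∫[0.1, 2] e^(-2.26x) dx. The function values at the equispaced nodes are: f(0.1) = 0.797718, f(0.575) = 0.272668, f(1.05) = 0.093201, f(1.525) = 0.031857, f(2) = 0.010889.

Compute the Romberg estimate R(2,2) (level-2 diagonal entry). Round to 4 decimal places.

R(0,0) (trapezoid, 1 panel, h=1.9000): 0.768177
R(1,0) (trapezoid, 2 panels, h=0.9500): 0.472629
R(2,0) (trapezoid, 4 panels, h=0.4750): 0.380964
R(1,1) = 0.472629 + (0.472629 − 0.768177)/3 = 0.374113
R(2,1) = 0.380964 + (0.380964 − 0.472629)/3 = 0.350409
R(2,2) = 0.350409 + (0.350409 − 0.374113)/15 = 0.348829

0.3488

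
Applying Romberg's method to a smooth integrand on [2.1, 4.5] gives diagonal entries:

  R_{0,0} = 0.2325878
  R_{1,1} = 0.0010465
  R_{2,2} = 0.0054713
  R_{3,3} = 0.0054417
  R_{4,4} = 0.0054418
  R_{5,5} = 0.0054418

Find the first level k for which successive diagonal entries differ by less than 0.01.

k = 2

|R_{1,1} − R_{0,0}| = 0.2315413 ≥ 0.01
|R_{2,2} − R_{1,1}| = 0.0044248 < 0.01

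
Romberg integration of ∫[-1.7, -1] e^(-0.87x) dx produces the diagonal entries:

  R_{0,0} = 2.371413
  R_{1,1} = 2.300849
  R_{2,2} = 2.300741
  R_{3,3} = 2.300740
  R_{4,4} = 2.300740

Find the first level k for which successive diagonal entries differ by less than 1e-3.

k = 2

|R_{1,1} − R_{0,0}| = 0.070564 ≥ 1e-3
|R_{2,2} − R_{1,1}| = 0.000108 < 1e-3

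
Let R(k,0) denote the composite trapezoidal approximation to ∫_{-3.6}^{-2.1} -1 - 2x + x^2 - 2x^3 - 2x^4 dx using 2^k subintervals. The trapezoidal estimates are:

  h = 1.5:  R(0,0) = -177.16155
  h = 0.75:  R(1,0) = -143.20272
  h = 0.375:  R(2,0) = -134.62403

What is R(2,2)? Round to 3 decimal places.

-131.757

Richardson extrapolation on the trapezoidal column (denominator 4−1=3):
R(1,1) = (4·(-143.20272) − (-177.16155)) / 3 = -131.88311
R(2,1) = (4·(-134.62403) − (-143.20272)) / 3 = -131.76447
R(2,2) = (16·(-131.76447) − (-131.88311)) / 15 = -131.75656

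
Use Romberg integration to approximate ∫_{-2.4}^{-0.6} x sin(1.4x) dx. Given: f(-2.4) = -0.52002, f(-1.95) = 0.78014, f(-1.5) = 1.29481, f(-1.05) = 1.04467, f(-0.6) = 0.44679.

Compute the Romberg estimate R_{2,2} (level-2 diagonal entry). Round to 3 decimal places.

1.468

R_{0,0} (trapezoid, 1 panel, h=1.8000): -0.06591
R_{1,0} (trapezoid, 2 panels, h=0.9000): 1.13238
R_{2,0} (trapezoid, 4 panels, h=0.4500): 1.38735
R_{1,1} = 1.13238 + (1.13238 − (-0.06591))/3 = 1.53181
R_{2,1} = 1.38735 + (1.38735 − 1.13238)/3 = 1.47234
R_{2,2} = 1.47234 + (1.47234 − 1.53181)/15 = 1.46838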